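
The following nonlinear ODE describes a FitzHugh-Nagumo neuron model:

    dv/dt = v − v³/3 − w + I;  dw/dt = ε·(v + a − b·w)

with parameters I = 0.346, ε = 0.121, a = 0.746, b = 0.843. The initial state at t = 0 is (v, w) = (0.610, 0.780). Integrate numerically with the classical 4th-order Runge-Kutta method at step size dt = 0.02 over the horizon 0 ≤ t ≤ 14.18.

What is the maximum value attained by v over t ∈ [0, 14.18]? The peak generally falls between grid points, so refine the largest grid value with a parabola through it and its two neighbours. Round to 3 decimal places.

max v = 0.726

t=0.000: state=(0.610, 0.780)
step 1 (dt=0.02): k1=(0.100, 0.085), k2=(0.100, 0.085), k3=(0.100, 0.085), k4=(0.100, 0.085); state += dt/6·(k1+2k2+2k3+k4)
t=0.020: state=(0.612, 0.782)
t=0.040: state=(0.614, 0.783)
t=0.060: state=(0.616, 0.785)
continuing one RK4 step at a time; state shown every 25 steps (Δt=0.5):
t=0.500: state=(0.657, 0.823)
t=1.000: state=(0.694, 0.866)
t=1.500: state=(0.719, 0.908)
t=2.000: state=(0.726, 0.950)
t=2.500: state=(0.712, 0.989)
t=3.000: state=(0.672, 1.025)
t=3.500: state=(0.601, 1.056)
t=4.000: state=(0.486, 1.080)
t=4.500: state=(0.306, 1.094)
t=5.000: state=(0.016, 1.093)
t=5.500: state=(-0.450, 1.071)
t=6.000: state=(-1.094, 1.017)
t=6.500: state=(-1.638, 0.928)
t=7.000: state=(-1.858, 0.821)
t=7.500: state=(-1.895, 0.713)
t=8.000: state=(-1.876, 0.610)
t=8.500: state=(-1.842, 0.514)
t=9.000: state=(-1.805, 0.425)
t=9.500: state=(-1.767, 0.343)
t=10.000: state=(-1.730, 0.267)
t=10.500: state=(-1.693, 0.196)
t=11.000: state=(-1.656, 0.132)
t=11.500: state=(-1.620, 0.073)
t=12.000: state=(-1.585, 0.019)
t=12.500: state=(-1.551, -0.031)
t=13.000: state=(-1.516, -0.076)
t=13.500: state=(-1.483, -0.116)
t=14.000: state=(-1.450, -0.153)
t=14.180: state=(-1.438, -0.165)
largest grid value and its neighbours: v(1.920)=0.72592, v(1.940)=0.72593, v(1.960)=0.72590
parabola through these three points peaks at t≈1.933 with v≈0.72593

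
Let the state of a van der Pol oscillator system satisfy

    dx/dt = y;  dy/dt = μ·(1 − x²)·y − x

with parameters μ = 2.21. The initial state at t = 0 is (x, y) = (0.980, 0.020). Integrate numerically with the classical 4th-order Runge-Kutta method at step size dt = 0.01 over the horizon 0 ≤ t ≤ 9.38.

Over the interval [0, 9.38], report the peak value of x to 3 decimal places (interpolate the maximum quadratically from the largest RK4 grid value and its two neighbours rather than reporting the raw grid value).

max x = 2.021

t=0.000: state=(0.980, 0.020)
step 1 (dt=0.01): k1=(0.020, -0.978), k2=(0.015, -0.979), k3=(0.015, -0.979), k4=(0.010, -0.979); state += dt/6·(k1+2k2+2k3+k4)
t=0.010: state=(0.980, 0.010)
t=0.020: state=(0.980, 0.000)
t=0.030: state=(0.980, -0.009)
continuing one RK4 step at a time; state shown every 50 steps (Δt=0.5):
t=0.500: state=(0.865, -0.489)
t=1.000: state=(0.437, -1.363)
t=1.500: state=(-0.774, -3.602)
t=2.000: state=(-1.930, -0.445)
t=2.500: state=(-1.890, 0.286)
t=3.000: state=(-1.725, 0.365)
t=3.500: state=(-1.524, 0.448)
t=4.000: state=(-1.265, 0.606)
t=4.500: state=(-0.879, 1.012)
t=5.000: state=(-0.078, 2.552)
t=5.500: state=(1.665, 2.620)
t=6.000: state=(2.009, -0.169)
t=6.500: state=(1.874, -0.317)
t=7.000: state=(1.702, -0.374)
t=7.500: state=(1.495, -0.462)
t=8.000: state=(1.226, -0.637)
t=8.500: state=(0.813, -1.107)
t=9.000: state=(-0.095, -2.933)
t=9.380: state=(-1.497, -3.267)
largest grid value and its neighbours: x(5.870)=2.02112, x(5.880)=2.02114, x(5.890)=2.02096
parabola through these three points peaks at t≈5.876 with x≈2.02115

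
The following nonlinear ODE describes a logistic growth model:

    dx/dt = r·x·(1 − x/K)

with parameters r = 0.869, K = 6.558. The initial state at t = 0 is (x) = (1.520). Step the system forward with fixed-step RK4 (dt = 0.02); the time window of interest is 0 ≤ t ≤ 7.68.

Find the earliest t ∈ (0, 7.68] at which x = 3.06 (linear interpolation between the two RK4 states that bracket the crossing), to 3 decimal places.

t=0.000: state=(1.520)
step 1 (dt=0.02): k1=(1.015), k2=(1.019), k3=(1.019), k4=(1.024); state += dt/6·(k1+2k2+2k3+k4)
t=0.020: state=(1.540)
t=0.040: state=(1.561)
t=0.060: state=(1.582)
continuing one RK4 step at a time; state shown every 25 steps (Δt=0.5):
t=0.500: state=(2.084)
t=1.000: state=(2.744)
t=1.220: state=(3.053)
next step: t=1.240: state=(3.081) — x has crossed 3.06
linear interpolation between t=1.220 (3.05291) and t=1.240 (3.08129) → t≈1.225

t = 1.225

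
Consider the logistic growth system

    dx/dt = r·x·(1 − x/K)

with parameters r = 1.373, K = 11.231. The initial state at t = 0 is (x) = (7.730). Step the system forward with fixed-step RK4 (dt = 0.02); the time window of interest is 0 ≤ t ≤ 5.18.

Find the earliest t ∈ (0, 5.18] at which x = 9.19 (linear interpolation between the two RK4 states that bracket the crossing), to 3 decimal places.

t = 0.519

t=0.000: state=(7.730)
step 1 (dt=0.02): k1=(3.308), k2=(3.291), k3=(3.291), k4=(3.274); state += dt/6·(k1+2k2+2k3+k4)
t=0.020: state=(7.796)
t=0.040: state=(7.861)
t=0.060: state=(7.925)
continuing one RK4 step at a time; state shown every 10 steps (Δt=0.2):
t=0.200: state=(8.355)
t=0.400: state=(8.903)
t=0.500: state=(9.146)
next step: t=0.520: state=(9.192) — x has crossed 9.19
linear interpolation between t=0.500 (9.14602) and t=0.520 (9.19224) → t≈0.519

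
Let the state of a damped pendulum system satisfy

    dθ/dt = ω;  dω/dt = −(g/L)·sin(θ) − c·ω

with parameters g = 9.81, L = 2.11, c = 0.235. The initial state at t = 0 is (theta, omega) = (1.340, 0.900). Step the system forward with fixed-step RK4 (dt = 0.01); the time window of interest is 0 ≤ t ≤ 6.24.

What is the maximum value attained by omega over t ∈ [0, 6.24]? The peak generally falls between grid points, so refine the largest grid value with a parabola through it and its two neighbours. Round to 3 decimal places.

t=0.000: state=(1.340, 0.900)
step 1 (dt=0.01): k1=(0.900, -4.738), k2=(0.876, -4.737), k3=(0.876, -4.737), k4=(0.853, -4.736); state += dt/6·(k1+2k2+2k3+k4)
t=0.010: state=(1.349, 0.853)
t=0.020: state=(1.357, 0.805)
t=0.030: state=(1.365, 0.758)
continuing one RK4 step at a time; state shown every 25 steps (Δt=0.25):
t=0.250: state=(1.418, -0.264)
t=0.500: state=(1.215, -1.346)
t=0.750: state=(0.763, -2.213)
t=1.000: state=(0.150, -2.581)
t=1.250: state=(-0.468, -2.247)
t=1.500: state=(-0.929, -1.382)
t=1.750: state=(-1.143, -0.321)
t=2.000: state=(-1.091, 0.723)
t=2.250: state=(-0.795, 1.603)
t=2.500: state=(-0.321, 2.111)
t=2.750: state=(0.212, 2.047)
t=3.000: state=(0.657, 1.444)
t=3.250: state=(0.910, 0.551)
t=3.500: state=(0.929, -0.391)
t=3.750: state=(0.724, -1.210)
t=4.000: state=(0.349, -1.723)
t=4.250: state=(-0.098, -1.764)
t=4.500: state=(-0.492, -1.326)
t=4.750: state=(-0.735, -0.586)
t=5.000: state=(-0.779, 0.237)
t=5.250: state=(-0.625, 0.963)
t=5.500: state=(-0.319, 1.428)
t=5.750: state=(0.055, 1.493)
t=6.000: state=(0.393, 1.148)
t=6.240: state=(0.601, 0.557)
largest grid value and its neighbours: omega(2.590)=2.15889, omega(2.600)=2.15925, omega(2.610)=2.15861
parabola through these three points peaks at t≈2.599 with omega≈2.15926

max omega = 2.159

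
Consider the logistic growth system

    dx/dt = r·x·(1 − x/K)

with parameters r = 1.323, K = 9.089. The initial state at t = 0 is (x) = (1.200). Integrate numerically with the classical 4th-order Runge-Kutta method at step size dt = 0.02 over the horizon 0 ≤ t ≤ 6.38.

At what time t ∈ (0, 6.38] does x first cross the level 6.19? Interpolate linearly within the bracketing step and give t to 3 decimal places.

t = 1.997

t=0.000: state=(1.200)
step 1 (dt=0.02): k1=(1.378), k2=(1.391), k3=(1.392), k4=(1.405); state += dt/6·(k1+2k2+2k3+k4)
t=0.020: state=(1.228)
t=0.040: state=(1.256)
t=0.060: state=(1.285)
continuing one RK4 step at a time; state shown every 25 steps (Δt=0.5):
t=0.500: state=(2.069)
t=1.000: state=(3.304)
t=1.500: state=(4.775)
t=1.980: state=(6.146)
next step: t=2.000: state=(6.198) — x has crossed 6.19
linear interpolation between t=1.980 (6.14604) and t=2.000 (6.19845) → t≈1.997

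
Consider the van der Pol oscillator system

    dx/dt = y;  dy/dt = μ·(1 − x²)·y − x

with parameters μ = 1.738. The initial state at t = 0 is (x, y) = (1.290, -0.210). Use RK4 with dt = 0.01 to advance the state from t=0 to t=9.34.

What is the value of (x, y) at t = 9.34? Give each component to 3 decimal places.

(x, y) = (-1.926, -0.939)

t=0.000: state=(1.290, -0.210)
step 1 (dt=0.01): k1=(-0.210, -1.048), k2=(-0.215, -1.042), k3=(-0.215, -1.042), k4=(-0.220, -1.036); state += dt/6·(k1+2k2+2k3+k4)
t=0.010: state=(1.288, -0.220)
t=0.020: state=(1.286, -0.231)
t=0.030: state=(1.283, -0.241)
continuing one RK4 step at a time; state shown every 50 steps (Δt=0.5):
t=0.500: state=(1.070, -0.658)
t=1.000: state=(0.599, -1.322)
t=1.500: state=(-0.439, -3.028)
t=2.000: state=(-1.829, -1.342)
t=2.500: state=(-1.964, 0.245)
t=3.000: state=(-1.788, 0.417)
t=3.500: state=(-1.554, 0.524)
t=4.000: state=(-1.251, 0.715)
t=4.500: state=(-0.796, 1.185)
t=5.000: state=(0.098, 2.650)
t=5.500: state=(1.659, 2.276)
t=6.000: state=(2.011, -0.144)
t=6.500: state=(1.858, -0.389)
t=7.000: state=(1.640, -0.484)
t=7.500: state=(1.365, -0.633)
t=8.000: state=(0.978, -0.967)
t=8.500: state=(0.293, -1.968)
t=9.000: state=(-1.163, -3.391)
t=9.340: state=(-1.926, -0.939)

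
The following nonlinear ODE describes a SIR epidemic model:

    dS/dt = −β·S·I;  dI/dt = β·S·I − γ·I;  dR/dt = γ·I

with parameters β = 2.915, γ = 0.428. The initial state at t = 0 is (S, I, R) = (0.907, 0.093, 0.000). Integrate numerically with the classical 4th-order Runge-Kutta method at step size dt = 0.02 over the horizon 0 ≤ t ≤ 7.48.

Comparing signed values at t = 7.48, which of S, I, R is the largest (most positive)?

t=0.000: state=(0.907, 0.093, 0.000)
step 1 (dt=0.02): k1=(-0.246, 0.206, 0.040), k2=(-0.251, 0.210, 0.041), k3=(-0.251, 0.210, 0.041), k4=(-0.256, 0.214, 0.042); state += dt/6·(k1+2k2+2k3+k4)
t=0.020: state=(0.902, 0.097, 0.001)
t=0.040: state=(0.897, 0.102, 0.002)
t=0.060: state=(0.891, 0.106, 0.003)
continuing one RK4 step at a time; state shown every 25 steps (Δt=0.5):
t=0.500: state=(0.716, 0.249, 0.035)
t=1.000: state=(0.425, 0.464, 0.111)
t=1.500: state=(0.195, 0.579, 0.226)
t=2.000: state=(0.084, 0.566, 0.350)
t=2.500: state=(0.038, 0.497, 0.464)
t=3.000: state=(0.020, 0.418, 0.562)
t=3.500: state=(0.011, 0.345, 0.644)
t=4.000: state=(0.007, 0.282, 0.711)
t=4.500: state=(0.005, 0.230, 0.765)
t=5.000: state=(0.004, 0.187, 0.810)
t=5.500: state=(0.003, 0.151, 0.846)
t=6.000: state=(0.002, 0.123, 0.875)
t=6.500: state=(0.002, 0.099, 0.899)
t=7.000: state=(0.002, 0.080, 0.918)
t=7.480: state=(0.002, 0.066, 0.933)
compare at T: S=0.002, I=0.066, R=0.933

largest component: R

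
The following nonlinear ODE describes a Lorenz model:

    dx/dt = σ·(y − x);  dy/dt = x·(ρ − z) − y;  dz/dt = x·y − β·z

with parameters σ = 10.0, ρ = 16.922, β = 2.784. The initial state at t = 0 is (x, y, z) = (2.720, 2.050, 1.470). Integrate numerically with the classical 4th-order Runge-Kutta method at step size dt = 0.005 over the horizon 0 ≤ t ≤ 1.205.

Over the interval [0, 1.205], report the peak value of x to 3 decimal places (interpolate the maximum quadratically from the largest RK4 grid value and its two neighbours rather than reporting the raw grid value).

t=0.000: state=(2.720, 2.050, 1.470)
step 1 (dt=0.005): k1=(-6.700, 39.979, 1.484), k2=(-5.533, 39.611, 1.709), k3=(-5.571, 39.655, 1.711), k4=(-4.439, 39.328, 1.936); state += dt/6·(k1+2k2+2k3+k4)
t=0.005: state=(2.692, 2.248, 1.479)
t=0.010: state=(2.675, 2.444, 1.489)
t=0.015: state=(2.669, 2.637, 1.502)
continuing one RK4 step at a time; state shown every 10 steps (Δt=0.05):
t=0.050: state=(2.870, 3.991, 1.667)
t=0.100: state=(3.763, 6.185, 2.233)
t=0.150: state=(5.286, 8.958, 3.542)
t=0.200: state=(7.422, 12.245, 6.246)
t=0.250: state=(9.983, 15.173, 11.095)
t=0.300: state=(12.260, 15.728, 17.909)
t=0.350: state=(13.010, 12.234, 24.114)
t=0.400: state=(11.468, 6.367, 26.383)
t=0.450: state=(8.390, 1.716, 24.770)
t=0.500: state=(5.223, -0.494, 21.705)
t=0.550: state=(2.807, -1.122, 18.726)
t=0.600: state=(1.250, -1.130, 16.188)
t=0.650: state=(0.338, -1.015, 14.047)
t=0.700: state=(-0.179, -0.959, 12.220)
t=0.750: state=(-0.493, -1.008, 10.648)
t=0.800: state=(-0.726, -1.169, 9.295)
t=0.850: state=(-0.956, -1.450, 8.139)
t=0.900: state=(-1.236, -1.875, 7.166)
t=0.950: state=(-1.611, -2.486, 6.379)
t=1.000: state=(-2.130, -3.350, 5.804)
t=1.050: state=(-2.853, -4.550, 5.509)
t=1.100: state=(-3.852, -6.179, 5.632)
t=1.150: state=(-5.200, -8.278, 6.430)
t=1.200: state=(-6.924, -10.707, 8.297)
t=1.205: state=(-7.115, -10.950, 8.560)
largest grid value and its neighbours: x(0.335)=13.01710, x(0.340)=13.03885, x(0.345)=13.03663
parabola through these three points peaks at t≈0.342 with x≈13.04084

max x = 13.041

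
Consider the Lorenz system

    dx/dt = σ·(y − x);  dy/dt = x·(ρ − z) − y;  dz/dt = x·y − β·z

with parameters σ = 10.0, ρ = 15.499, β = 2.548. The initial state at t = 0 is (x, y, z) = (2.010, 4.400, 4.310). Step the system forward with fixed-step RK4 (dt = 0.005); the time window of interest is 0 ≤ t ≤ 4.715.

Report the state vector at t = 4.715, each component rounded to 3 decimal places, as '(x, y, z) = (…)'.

(x, y, z) = (4.408, 5.313, 10.900)

t=0.000: state=(2.010, 4.400, 4.310)
step 1 (dt=0.005): k1=(23.900, 18.090, -2.138), k2=(23.755, 18.724, -1.768), k3=(23.774, 18.717, -1.768), k4=(23.647, 19.345, -1.393); state += dt/6·(k1+2k2+2k3+k4)
t=0.005: state=(2.129, 4.494, 4.301)
t=0.010: state=(2.247, 4.593, 4.296)
t=0.015: state=(2.364, 4.699, 4.295)
continuing one RK4 step at a time; state shown every 40 steps (Δt=0.2):
t=0.200: state=(7.878, 11.623, 9.251)
t=0.400: state=(9.426, 5.593, 22.324)
t=0.600: state=(2.214, 0.401, 15.096)
t=0.800: state=(0.987, 1.085, 9.199)
t=1.000: state=(1.983, 2.954, 5.968)
t=1.200: state=(5.659, 8.552, 7.046)
t=1.400: state=(10.439, 10.009, 19.606)
t=1.600: state=(4.324, 1.362, 17.640)
t=1.800: state=(1.685, 1.540, 11.055)
t=2.000: state=(2.602, 3.652, 7.447)
t=2.200: state=(6.336, 9.023, 9.019)
t=2.400: state=(9.621, 8.512, 19.538)
t=2.600: state=(4.280, 2.018, 16.685)
t=2.800: state=(2.448, 2.558, 10.954)
t=3.000: state=(4.042, 5.543, 8.551)
t=3.200: state=(8.112, 10.068, 13.305)
t=3.400: state=(7.626, 5.240, 19.178)
t=3.600: state=(3.613, 2.643, 14.267)
t=3.800: state=(3.543, 4.280, 10.295)
t=4.000: state=(6.270, 8.110, 11.053)
t=4.200: state=(8.465, 7.962, 17.576)
t=4.400: state=(5.231, 3.583, 16.398)
t=4.600: state=(3.788, 3.933, 12.119)
t=4.715: state=(4.408, 5.313, 10.900)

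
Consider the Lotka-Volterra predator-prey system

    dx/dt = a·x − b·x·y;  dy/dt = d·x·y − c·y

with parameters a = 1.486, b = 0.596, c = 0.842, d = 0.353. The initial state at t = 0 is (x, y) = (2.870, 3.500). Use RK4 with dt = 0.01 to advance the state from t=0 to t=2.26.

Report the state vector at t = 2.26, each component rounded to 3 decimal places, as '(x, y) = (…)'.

t=0.000: state=(2.870, 3.500)
step 1 (dt=0.01): k1=(-1.722, 0.599), k2=(-1.722, 0.589), k3=(-1.722, 0.589), k4=(-1.722, 0.579); state += dt/6·(k1+2k2+2k3+k4)
t=0.010: state=(2.853, 3.506)
t=0.020: state=(2.836, 3.512)
t=0.030: state=(2.818, 3.517)
continuing one RK4 step at a time; state shown every 10 steps (Δt=0.1):
t=0.100: state=(2.699, 3.550)
t=0.200: state=(2.531, 3.578)
t=0.300: state=(2.372, 3.587)
t=0.400: state=(2.223, 3.576)
t=0.500: state=(2.086, 3.546)
t=0.600: state=(1.961, 3.501)
t=0.700: state=(1.850, 3.442)
t=0.800: state=(1.752, 3.372)
t=0.900: state=(1.666, 3.292)
t=1.000: state=(1.593, 3.206)
t=1.100: state=(1.531, 3.114)
t=1.200: state=(1.480, 3.018)
t=1.300: state=(1.438, 2.921)
t=1.400: state=(1.406, 2.823)
t=1.500: state=(1.383, 2.726)
t=1.600: state=(1.367, 2.631)
t=1.700: state=(1.360, 2.537)
t=1.800: state=(1.360, 2.447)
t=1.900: state=(1.367, 2.361)
t=2.000: state=(1.382, 2.278)
t=2.100: state=(1.403, 2.199)
t=2.200: state=(1.431, 2.125)
t=2.260: state=(1.451, 2.083)

(x, y) = (1.451, 2.083)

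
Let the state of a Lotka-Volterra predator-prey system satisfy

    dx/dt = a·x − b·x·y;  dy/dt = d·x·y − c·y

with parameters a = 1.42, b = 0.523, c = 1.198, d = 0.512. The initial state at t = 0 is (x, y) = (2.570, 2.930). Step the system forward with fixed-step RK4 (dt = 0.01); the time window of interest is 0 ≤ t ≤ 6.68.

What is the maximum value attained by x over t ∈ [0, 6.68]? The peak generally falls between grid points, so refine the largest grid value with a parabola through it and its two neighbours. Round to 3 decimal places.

max x = 2.650

t=0.000: state=(2.570, 2.930)
step 1 (dt=0.01): k1=(-0.289, 0.345), k2=(-0.291, 0.343), k3=(-0.291, 0.343), k4=(-0.293, 0.341); state += dt/6·(k1+2k2+2k3+k4)
t=0.010: state=(2.567, 2.933)
t=0.020: state=(2.564, 2.937)
t=0.030: state=(2.561, 2.940)
continuing one RK4 step at a time; state shown every 25 steps (Δt=0.25):
t=0.250: state=(2.486, 3.002)
t=0.500: state=(2.388, 3.040)
t=0.750: state=(2.288, 3.039)
t=1.000: state=(2.197, 3.001)
t=1.250: state=(2.126, 2.932)
t=1.500: state=(2.078, 2.844)
t=1.750: state=(2.056, 2.745)
t=2.000: state=(2.061, 2.648)
t=2.250: state=(2.092, 2.559)
t=2.500: state=(2.146, 2.487)
t=2.750: state=(2.218, 2.437)
t=3.000: state=(2.305, 2.413)
t=3.250: state=(2.398, 2.416)
t=3.500: state=(2.489, 2.449)
t=3.750: state=(2.568, 2.509)
t=4.000: state=(2.624, 2.593)
t=4.250: state=(2.649, 2.695)
t=4.500: state=(2.638, 2.803)
t=4.750: state=(2.590, 2.904)
t=5.000: state=(2.513, 2.984)
t=5.250: state=(2.417, 3.033)
t=5.500: state=(2.316, 3.043)
t=5.750: state=(2.222, 3.016)
t=6.000: state=(2.144, 2.955)
t=6.250: state=(2.089, 2.871)
t=6.500: state=(2.060, 2.775)
t=6.680: state=(2.055, 2.703)
largest grid value and its neighbours: x(4.290)=2.64981, x(4.300)=2.64982, x(4.310)=2.64977
parabola through these three points peaks at t≈4.297 with x≈2.64982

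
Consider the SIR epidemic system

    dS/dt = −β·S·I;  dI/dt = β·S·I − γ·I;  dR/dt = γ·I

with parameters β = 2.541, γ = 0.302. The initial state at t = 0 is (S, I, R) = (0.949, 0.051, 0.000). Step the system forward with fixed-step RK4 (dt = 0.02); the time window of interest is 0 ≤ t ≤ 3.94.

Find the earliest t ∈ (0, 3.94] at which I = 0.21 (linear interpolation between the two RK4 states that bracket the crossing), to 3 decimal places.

t = 0.737

t=0.000: state=(0.949, 0.051, 0.000)
step 1 (dt=0.02): k1=(-0.123, 0.108, 0.015), k2=(-0.125, 0.110, 0.016), k3=(-0.125, 0.110, 0.016), k4=(-0.128, 0.112, 0.016); state += dt/6·(k1+2k2+2k3+k4)
t=0.020: state=(0.946, 0.053, 0.000)
t=0.040: state=(0.944, 0.055, 0.001)
t=0.060: state=(0.941, 0.058, 0.001)
continuing one RK4 step at a time; state shown every 10 steps (Δt=0.2):
t=0.200: state=(0.919, 0.077, 0.004)
t=0.400: state=(0.876, 0.115, 0.010)
t=0.600: state=(0.816, 0.166, 0.018)
t=0.720: state=(0.771, 0.204, 0.025)
next step: t=0.740: state=(0.763, 0.211, 0.026) — I has crossed 0.21
linear interpolation between t=0.720 (0.20416) and t=0.740 (0.21100) → t≈0.737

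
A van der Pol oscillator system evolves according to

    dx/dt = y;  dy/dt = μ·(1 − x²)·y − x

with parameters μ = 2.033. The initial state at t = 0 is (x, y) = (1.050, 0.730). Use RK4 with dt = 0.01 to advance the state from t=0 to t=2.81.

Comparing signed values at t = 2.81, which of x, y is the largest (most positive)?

largest component: y

t=0.000: state=(1.050, 0.730)
step 1 (dt=0.01): k1=(0.730, -1.202), k2=(0.724, -1.216), k3=(0.724, -1.216), k4=(0.718, -1.229); state += dt/6·(k1+2k2+2k3+k4)
t=0.010: state=(1.057, 0.718)
t=0.020: state=(1.064, 0.705)
t=0.030: state=(1.071, 0.693)
continuing one RK4 step at a time; state shown every 10 steps (Δt=0.1):
t=0.100: state=(1.117, 0.598)
t=0.200: state=(1.169, 0.451)
t=0.300: state=(1.207, 0.301)
t=0.400: state=(1.229, 0.156)
t=0.500: state=(1.238, 0.023)
t=0.600: state=(1.235, -0.096)
t=0.700: state=(1.219, -0.204)
t=0.800: state=(1.194, -0.301)
t=0.900: state=(1.159, -0.392)
t=1.000: state=(1.116, -0.479)
t=1.100: state=(1.064, -0.568)
t=1.200: state=(1.002, -0.663)
t=1.300: state=(0.931, -0.770)
t=1.400: state=(0.848, -0.894)
t=1.500: state=(0.751, -1.045)
t=1.600: state=(0.637, -1.234)
t=1.700: state=(0.502, -1.476)
t=1.800: state=(0.340, -1.789)
t=1.900: state=(0.142, -2.192)
t=2.000: state=(-0.102, -2.686)
t=2.100: state=(-0.397, -3.221)
t=2.200: state=(-0.742, -3.631)
t=2.300: state=(-1.110, -3.637)
t=2.400: state=(-1.449, -3.061)
t=2.500: state=(-1.709, -2.110)
t=2.600: state=(-1.873, -1.195)
t=2.700: state=(-1.957, -0.544)
t=2.800: state=(-1.990, -0.152)
t=2.810: state=(-1.992, -0.124)
compare at T: x=-1.992, y=-0.124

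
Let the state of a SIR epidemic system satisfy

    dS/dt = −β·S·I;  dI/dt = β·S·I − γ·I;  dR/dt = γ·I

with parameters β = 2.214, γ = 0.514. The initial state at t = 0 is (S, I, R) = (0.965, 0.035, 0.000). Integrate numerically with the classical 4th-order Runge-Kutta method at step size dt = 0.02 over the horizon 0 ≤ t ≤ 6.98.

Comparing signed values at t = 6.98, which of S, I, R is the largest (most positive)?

largest component: R

t=0.000: state=(0.965, 0.035, 0.000)
step 1 (dt=0.02): k1=(-0.075, 0.057, 0.018), k2=(-0.076, 0.058, 0.018), k3=(-0.076, 0.058, 0.018), k4=(-0.077, 0.059, 0.019); state += dt/6·(k1+2k2+2k3+k4)
t=0.020: state=(0.963, 0.036, 0.000)
t=0.040: state=(0.962, 0.037, 0.001)
t=0.060: state=(0.960, 0.039, 0.001)
continuing one RK4 step at a time; state shown every 25 steps (Δt=0.5):
t=0.500: state=(0.910, 0.077, 0.014)
t=1.000: state=(0.804, 0.154, 0.042)
t=1.500: state=(0.638, 0.266, 0.096)
t=2.000: state=(0.447, 0.375, 0.179)
t=2.500: state=(0.284, 0.432, 0.284)
t=3.000: state=(0.176, 0.429, 0.396)
t=3.500: state=(0.111, 0.387, 0.501)
t=4.000: state=(0.075, 0.332, 0.594)
t=4.500: state=(0.054, 0.275, 0.671)
t=5.000: state=(0.041, 0.224, 0.735)
t=5.500: state=(0.033, 0.180, 0.787)
t=6.000: state=(0.027, 0.144, 0.829)
t=6.500: state=(0.024, 0.115, 0.862)
t=6.980: state=(0.021, 0.092, 0.887)
compare at T: S=0.021, I=0.092, R=0.887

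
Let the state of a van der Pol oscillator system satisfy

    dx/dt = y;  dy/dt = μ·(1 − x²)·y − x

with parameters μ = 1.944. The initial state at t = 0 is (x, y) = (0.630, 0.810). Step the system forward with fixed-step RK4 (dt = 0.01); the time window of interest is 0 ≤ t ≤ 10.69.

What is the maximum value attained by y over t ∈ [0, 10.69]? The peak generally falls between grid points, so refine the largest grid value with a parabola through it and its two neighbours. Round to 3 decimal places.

t=0.000: state=(0.630, 0.810)
step 1 (dt=0.01): k1=(0.810, 0.320), k2=(0.812, 0.309), k3=(0.812, 0.309), k4=(0.813, 0.299); state += dt/6·(k1+2k2+2k3+k4)
t=0.010: state=(0.638, 0.813)
t=0.020: state=(0.646, 0.816)
t=0.030: state=(0.654, 0.819)
continuing one RK4 step at a time; state shown every 50 steps (Δt=0.5):
t=0.500: state=(1.020, 0.626)
t=1.000: state=(1.177, -0.000)
t=1.500: state=(1.046, -0.506)
t=2.000: state=(0.652, -1.147)
t=2.500: state=(-0.290, -2.911)
t=3.000: state=(-1.787, -1.588)
t=3.500: state=(-1.959, 0.223)
t=4.000: state=(-1.799, 0.377)
t=4.500: state=(-1.590, 0.464)
t=5.000: state=(-1.325, 0.613)
t=5.500: state=(-0.945, 0.966)
t=6.000: state=(-0.233, 2.130)
t=6.500: state=(1.354, 3.353)
t=7.000: state=(2.019, -0.000)
t=7.500: state=(1.902, -0.337)
t=8.000: state=(1.714, -0.413)
t=8.500: state=(1.484, -0.516)
t=9.000: state=(1.181, -0.725)
t=9.500: state=(0.703, -1.294)
t=10.000: state=(-0.341, -3.203)
t=10.500: state=(-1.871, -1.365)
t=10.690: state=(-2.009, -0.251)
largest grid value and its neighbours: y(6.370)=3.74395, y(6.380)=3.74875, y(6.390)=3.74817
parabola through these three points peaks at t≈6.384 with y≈3.74917

max y = 3.749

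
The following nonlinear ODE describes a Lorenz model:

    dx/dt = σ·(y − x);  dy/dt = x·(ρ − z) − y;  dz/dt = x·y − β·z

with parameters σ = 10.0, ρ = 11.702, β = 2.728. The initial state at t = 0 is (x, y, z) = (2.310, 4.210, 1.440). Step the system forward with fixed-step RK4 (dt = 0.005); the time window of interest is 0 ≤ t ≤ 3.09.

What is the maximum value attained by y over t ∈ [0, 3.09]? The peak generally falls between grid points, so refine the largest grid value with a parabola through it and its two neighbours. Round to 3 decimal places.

max y = 11.066

t=0.000: state=(2.310, 4.210, 1.440)
step 1 (dt=0.005): k1=(19.000, 19.495, 5.797), k2=(19.012, 19.900, 6.072), k3=(19.022, 19.897, 6.073), k4=(19.044, 20.299, 6.354); state += dt/6·(k1+2k2+2k3+k4)
t=0.005: state=(2.405, 4.309, 1.470)
t=0.010: state=(2.501, 4.413, 1.504)
t=0.015: state=(2.596, 4.520, 1.540)
continuing one RK4 step at a time; state shown every 20 steps (Δt=0.1):
t=0.100: state=(4.424, 6.878, 2.756)
t=0.200: state=(7.210, 10.153, 6.576)
t=0.300: state=(9.507, 10.595, 13.128)
t=0.400: state=(8.690, 6.116, 17.006)
t=0.500: state=(5.477, 2.248, 15.406)
t=0.600: state=(2.934, 1.154, 12.281)
t=0.700: state=(1.800, 1.203, 9.571)
t=0.800: state=(1.551, 1.585, 7.481)
t=0.900: state=(1.791, 2.223, 5.969)
t=1.000: state=(2.418, 3.252, 5.045)
t=1.100: state=(3.497, 4.840, 4.890)
t=1.200: state=(5.110, 6.965, 5.975)
t=1.300: state=(7.022, 8.814, 8.868)
t=1.400: state=(8.206, 8.536, 12.806)
t=1.500: state=(7.503, 5.897, 14.845)
t=1.600: state=(5.546, 3.540, 13.926)
t=1.700: state=(3.887, 2.656, 11.811)
t=1.800: state=(3.094, 2.702, 9.774)
t=1.900: state=(3.022, 3.236, 8.215)
t=2.000: state=(3.476, 4.159, 7.296)
t=2.100: state=(4.364, 5.443, 7.205)
t=2.200: state=(5.571, 6.847, 8.194)
t=2.300: state=(6.736, 7.668, 10.246)
t=2.400: state=(7.202, 7.123, 12.440)
t=2.500: state=(6.596, 5.559, 13.341)
t=2.600: state=(5.411, 4.221, 12.684)
t=2.700: state=(4.416, 3.668, 11.302)
t=2.800: state=(3.948, 3.753, 9.928)
t=2.900: state=(3.995, 4.265, 8.933)
t=3.000: state=(4.451, 5.073, 8.520)
t=3.090: state=(5.106, 5.911, 8.770)
largest grid value and its neighbours: y(0.255)=11.05608, y(0.260)=11.06558, y(0.265)=11.06053
parabola through these three points peaks at t≈0.261 with y≈11.06575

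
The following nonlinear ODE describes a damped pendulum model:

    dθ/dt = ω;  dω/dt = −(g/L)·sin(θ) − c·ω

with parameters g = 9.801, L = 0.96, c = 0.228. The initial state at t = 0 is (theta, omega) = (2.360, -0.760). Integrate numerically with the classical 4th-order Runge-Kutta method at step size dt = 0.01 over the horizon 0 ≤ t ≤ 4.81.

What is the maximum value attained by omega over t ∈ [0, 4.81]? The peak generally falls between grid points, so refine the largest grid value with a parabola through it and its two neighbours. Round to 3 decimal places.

t=0.000: state=(2.360, -0.760)
step 1 (dt=0.01): k1=(-0.760, -7.018), k2=(-0.795, -7.038), k3=(-0.795, -7.039), k4=(-0.830, -7.060); state += dt/6·(k1+2k2+2k3+k4)
t=0.010: state=(2.352, -0.830)
t=0.020: state=(2.343, -0.901)
t=0.030: state=(2.334, -0.973)
continuing one RK4 step at a time; state shown every 20 steps (Δt=0.2):
t=0.200: state=(2.060, -2.293)
t=0.400: state=(1.422, -4.114)
t=0.600: state=(0.441, -5.491)
t=0.800: state=(-0.647, -5.028)
t=1.000: state=(-1.469, -3.080)
t=1.200: state=(-1.872, -0.979)
t=1.400: state=(-1.873, 0.950)
t=1.600: state=(-1.491, 2.872)
t=1.800: state=(-0.741, 4.515)
t=2.000: state=(0.223, 4.807)
t=2.200: state=(1.064, 3.388)
t=2.400: state=(1.537, 1.314)
t=2.600: state=(1.592, -0.739)
t=2.800: state=(1.248, -2.678)
t=3.000: state=(0.553, -4.117)
t=3.200: state=(-0.304, -4.168)
t=3.400: state=(-1.013, -2.745)
t=3.600: state=(-1.366, -0.755)
t=3.800: state=(-1.316, 1.236)
t=4.000: state=(-0.888, 2.971)
t=4.200: state=(-0.184, 3.858)
t=4.400: state=(0.556, 3.301)
t=4.600: state=(1.065, 1.684)
t=4.800: state=(1.211, -0.228)
t=4.810: state=(1.208, -0.323)
largest grid value and its neighbours: omega(1.920)=4.91947, omega(1.930)=4.92285, omega(1.940)=4.92123
parabola through these three points peaks at t≈1.932 with omega≈4.92293

max omega = 4.923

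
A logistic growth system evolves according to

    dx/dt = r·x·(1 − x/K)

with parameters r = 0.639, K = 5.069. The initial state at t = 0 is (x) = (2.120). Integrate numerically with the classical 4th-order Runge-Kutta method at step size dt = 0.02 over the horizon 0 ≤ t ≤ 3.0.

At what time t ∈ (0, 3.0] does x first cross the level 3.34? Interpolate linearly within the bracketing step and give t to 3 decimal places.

t=0.000: state=(2.120)
step 1 (dt=0.02): k1=(0.788), k2=(0.789), k3=(0.789), k4=(0.790); state += dt/6·(k1+2k2+2k3+k4)
t=0.020: state=(2.136)
t=0.040: state=(2.152)
t=0.060: state=(2.167)
continuing one RK4 step at a time; state shown every 5 steps (Δt=0.1):
t=0.100: state=(2.199)
t=0.200: state=(2.279)
t=0.300: state=(2.359)
t=0.400: state=(2.440)
t=0.500: state=(2.521)
t=0.600: state=(2.602)
t=0.700: state=(2.683)
t=0.800: state=(2.763)
t=0.900: state=(2.843)
t=1.000: state=(2.923)
t=1.100: state=(3.002)
t=1.200: state=(3.079)
t=1.300: state=(3.156)
t=1.400: state=(3.232)
t=1.500: state=(3.306)
t=1.540: state=(3.335)
next step: t=1.560: state=(3.350) — x has crossed 3.34
linear interpolation between t=1.540 (3.33496) and t=1.560 (3.34951) → t≈1.547

t = 1.547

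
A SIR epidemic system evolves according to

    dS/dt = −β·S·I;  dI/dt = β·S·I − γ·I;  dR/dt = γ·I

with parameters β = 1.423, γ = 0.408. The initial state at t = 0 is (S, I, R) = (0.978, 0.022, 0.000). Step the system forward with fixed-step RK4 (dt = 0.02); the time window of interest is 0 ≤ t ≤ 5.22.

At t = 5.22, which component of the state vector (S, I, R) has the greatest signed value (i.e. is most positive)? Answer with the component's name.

t=0.000: state=(0.978, 0.022, 0.000)
step 1 (dt=0.02): k1=(-0.031, 0.022, 0.009), k2=(-0.031, 0.022, 0.009), k3=(-0.031, 0.022, 0.009), k4=(-0.031, 0.022, 0.009); state += dt/6·(k1+2k2+2k3+k4)
t=0.020: state=(0.977, 0.022, 0.000)
t=0.040: state=(0.977, 0.023, 0.000)
t=0.060: state=(0.976, 0.023, 0.001)
continuing one RK4 step at a time; state shown every 10 steps (Δt=0.2):
t=0.200: state=(0.971, 0.027, 0.002)
t=0.400: state=(0.963, 0.032, 0.004)
t=0.600: state=(0.953, 0.039, 0.007)
t=0.800: state=(0.942, 0.047, 0.011)
t=1.000: state=(0.928, 0.057, 0.015)
t=1.200: state=(0.911, 0.068, 0.020)
t=1.400: state=(0.892, 0.081, 0.026)
t=1.600: state=(0.870, 0.096, 0.034)
t=1.800: state=(0.844, 0.113, 0.042)
t=2.000: state=(0.815, 0.132, 0.052)
t=2.200: state=(0.783, 0.153, 0.064)
t=2.400: state=(0.747, 0.176, 0.077)
t=2.600: state=(0.708, 0.199, 0.092)
t=2.800: state=(0.667, 0.223, 0.110)
t=3.000: state=(0.624, 0.247, 0.129)
t=3.200: state=(0.580, 0.270, 0.150)
t=3.400: state=(0.535, 0.292, 0.173)
t=3.600: state=(0.491, 0.311, 0.198)
t=3.800: state=(0.448, 0.328, 0.224)
t=4.000: state=(0.407, 0.342, 0.251)
t=4.200: state=(0.369, 0.351, 0.279)
t=4.400: state=(0.334, 0.358, 0.308)
t=4.600: state=(0.301, 0.361, 0.338)
t=4.800: state=(0.272, 0.361, 0.367)
t=5.000: state=(0.245, 0.358, 0.397)
t=5.200: state=(0.222, 0.353, 0.426)
t=5.220: state=(0.219, 0.352, 0.428)
compare at T: S=0.219, I=0.352, R=0.428

largest component: R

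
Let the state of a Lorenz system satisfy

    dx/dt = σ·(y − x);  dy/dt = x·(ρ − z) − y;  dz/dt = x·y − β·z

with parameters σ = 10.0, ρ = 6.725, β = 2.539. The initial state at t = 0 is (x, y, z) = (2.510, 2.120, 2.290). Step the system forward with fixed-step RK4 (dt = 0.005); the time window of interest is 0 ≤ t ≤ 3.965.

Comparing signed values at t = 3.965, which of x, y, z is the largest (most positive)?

t=0.000: state=(2.510, 2.120, 2.290)
step 1 (dt=0.005): k1=(-3.900, 9.012, -0.493), k2=(-3.577, 8.949, -0.454), k3=(-3.587, 8.953, -0.453), k4=(-3.273, 8.893, -0.414); state += dt/6·(k1+2k2+2k3+k4)
t=0.005: state=(2.492, 2.165, 2.288)
t=0.010: state=(2.477, 2.209, 2.286)
t=0.015: state=(2.465, 2.253, 2.284)
continuing one RK4 step at a time; state shown every 40 steps (Δt=0.2):
t=0.200: state=(3.135, 3.826, 2.674)
t=0.400: state=(4.669, 5.368, 4.583)
t=0.600: state=(5.268, 5.065, 7.125)
t=0.800: state=(4.169, 3.475, 7.430)
t=1.000: state=(3.096, 2.773, 6.140)
t=1.200: state=(2.859, 2.918, 4.970)
t=1.400: state=(3.229, 3.515, 4.518)
t=1.600: state=(3.881, 4.208, 4.914)
t=1.800: state=(4.351, 4.453, 5.839)
t=2.000: state=(4.243, 4.057, 6.425)
t=2.200: state=(3.789, 3.569, 6.238)
t=2.400: state=(3.487, 3.416, 5.705)
t=2.600: state=(3.501, 3.577, 5.329)
t=2.800: state=(3.730, 3.864, 5.324)
t=3.000: state=(3.964, 4.047, 5.618)
t=3.200: state=(4.021, 3.994, 5.922)
t=3.400: state=(3.893, 3.807, 5.985)
t=3.600: state=(3.736, 3.677, 5.825)
t=3.800: state=(3.680, 3.684, 5.632)
t=3.965: state=(3.722, 3.764, 5.560)
compare at T: x=3.722, y=3.764, z=5.560

largest component: z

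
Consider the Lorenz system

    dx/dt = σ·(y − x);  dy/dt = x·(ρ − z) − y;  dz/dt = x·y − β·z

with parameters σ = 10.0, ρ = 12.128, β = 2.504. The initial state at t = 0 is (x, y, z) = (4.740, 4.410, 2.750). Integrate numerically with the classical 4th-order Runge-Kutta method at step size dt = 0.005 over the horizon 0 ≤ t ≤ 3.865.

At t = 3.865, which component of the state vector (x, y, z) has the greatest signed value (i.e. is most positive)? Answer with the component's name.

largest component: z

t=0.000: state=(4.740, 4.410, 2.750)
step 1 (dt=0.005): k1=(-3.300, 40.042, 14.017), k2=(-2.216, 39.698, 14.367), k3=(-2.252, 39.720, 14.373), k4=(-1.201, 39.398, 14.727); state += dt/6·(k1+2k2+2k3+k4)
t=0.005: state=(4.729, 4.609, 2.822)
t=0.010: state=(4.728, 4.804, 2.897)
t=0.015: state=(4.736, 4.997, 2.976)
continuing one RK4 step at a time; state shown every 40 steps (Δt=0.2):
t=0.200: state=(8.275, 10.432, 9.989)
t=0.400: state=(7.164, 4.137, 16.873)
t=0.600: state=(2.408, 1.242, 11.679)
t=0.800: state=(1.696, 1.894, 7.500)
t=1.000: state=(2.871, 3.883, 5.553)
t=1.200: state=(5.884, 7.761, 7.556)
t=1.400: state=(7.997, 7.425, 14.440)
t=1.600: state=(4.656, 2.926, 13.621)
t=1.800: state=(2.849, 2.690, 9.641)
t=2.000: state=(3.535, 4.321, 7.522)
t=2.200: state=(5.770, 7.054, 8.889)
t=2.400: state=(7.129, 6.803, 13.285)
t=2.600: state=(5.044, 3.850, 13.029)
t=2.800: state=(3.681, 3.546, 10.164)
t=3.000: state=(4.277, 4.942, 8.733)
t=3.200: state=(5.920, 6.703, 10.165)
t=3.400: state=(6.418, 6.007, 12.796)
t=3.600: state=(4.967, 4.241, 12.208)
t=3.800: state=(4.220, 4.225, 10.258)
t=3.865: state=(4.296, 4.521, 9.830)
compare at T: x=4.296, y=4.521, z=9.830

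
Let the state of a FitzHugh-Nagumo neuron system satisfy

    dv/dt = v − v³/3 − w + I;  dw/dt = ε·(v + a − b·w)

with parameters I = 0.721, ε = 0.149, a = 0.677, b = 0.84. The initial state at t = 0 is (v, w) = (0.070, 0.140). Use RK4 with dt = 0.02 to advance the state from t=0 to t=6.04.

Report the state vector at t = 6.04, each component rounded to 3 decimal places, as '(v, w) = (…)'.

(v, w) = (1.345, 1.396)

t=0.000: state=(0.070, 0.140)
step 1 (dt=0.02): k1=(0.651, 0.094), k2=(0.656, 0.095), k3=(0.656, 0.095), k4=(0.662, 0.095); state += dt/6·(k1+2k2+2k3+k4)
t=0.020: state=(0.083, 0.142)
t=0.040: state=(0.096, 0.144)
t=0.060: state=(0.110, 0.146)
continuing one RK4 step at a time; state shown every 10 steps (Δt=0.2):
t=0.200: state=(0.212, 0.161)
t=0.400: state=(0.378, 0.185)
t=0.600: state=(0.570, 0.214)
t=0.800: state=(0.782, 0.249)
t=1.000: state=(1.002, 0.289)
t=1.200: state=(1.214, 0.334)
t=1.400: state=(1.398, 0.385)
t=1.600: state=(1.541, 0.438)
t=1.800: state=(1.641, 0.494)
t=2.000: state=(1.702, 0.551)
t=2.200: state=(1.735, 0.608)
t=2.400: state=(1.748, 0.664)
t=2.600: state=(1.747, 0.719)
t=2.800: state=(1.737, 0.773)
t=3.000: state=(1.723, 0.825)
t=3.200: state=(1.704, 0.875)
t=3.400: state=(1.683, 0.923)
t=3.600: state=(1.661, 0.969)
t=3.800: state=(1.638, 1.014)
t=4.000: state=(1.614, 1.056)
t=4.200: state=(1.589, 1.097)
t=4.400: state=(1.564, 1.136)
t=4.600: state=(1.538, 1.174)
t=4.800: state=(1.513, 1.210)
t=5.000: state=(1.487, 1.244)
t=5.200: state=(1.460, 1.276)
t=5.400: state=(1.433, 1.307)
t=5.600: state=(1.406, 1.337)
t=5.800: state=(1.379, 1.365)
t=6.000: state=(1.351, 1.391)
t=6.040: state=(1.345, 1.396)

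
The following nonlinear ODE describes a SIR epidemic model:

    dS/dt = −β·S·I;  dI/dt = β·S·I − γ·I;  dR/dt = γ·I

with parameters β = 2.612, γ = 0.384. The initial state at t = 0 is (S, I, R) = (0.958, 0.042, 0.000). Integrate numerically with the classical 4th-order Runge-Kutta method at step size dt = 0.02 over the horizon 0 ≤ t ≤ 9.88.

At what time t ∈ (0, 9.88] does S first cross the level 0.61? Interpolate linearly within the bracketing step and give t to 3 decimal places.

t = 1.150

t=0.000: state=(0.958, 0.042, 0.000)
step 1 (dt=0.02): k1=(-0.105, 0.089, 0.016), k2=(-0.107, 0.091, 0.016), k3=(-0.107, 0.091, 0.016), k4=(-0.109, 0.093, 0.017); state += dt/6·(k1+2k2+2k3+k4)
t=0.020: state=(0.956, 0.044, 0.000)
t=0.040: state=(0.954, 0.046, 0.001)
t=0.060: state=(0.951, 0.048, 0.001)
continuing one RK4 step at a time; state shown every 25 steps (Δt=0.5):
t=0.500: state=(0.871, 0.115, 0.014)
t=1.000: state=(0.685, 0.266, 0.049)
t=1.140: state=(0.615, 0.320, 0.065)
next step: t=1.160: state=(0.605, 0.328, 0.068) — S has crossed 0.61
linear interpolation between t=1.140 (0.61507) and t=1.160 (0.60476) → t≈1.150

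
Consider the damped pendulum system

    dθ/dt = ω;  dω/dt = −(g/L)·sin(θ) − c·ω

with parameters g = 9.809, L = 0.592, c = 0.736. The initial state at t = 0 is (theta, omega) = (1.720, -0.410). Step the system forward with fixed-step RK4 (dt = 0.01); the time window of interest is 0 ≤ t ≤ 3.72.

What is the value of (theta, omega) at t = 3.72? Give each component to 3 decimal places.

t=0.000: state=(1.720, -0.410)
step 1 (dt=0.01): k1=(-0.410, -16.083), k2=(-0.490, -16.029), k3=(-0.490, -16.030), k4=(-0.570, -15.977); state += dt/6·(k1+2k2+2k3+k4)
t=0.010: state=(1.715, -0.570)
t=0.020: state=(1.709, -0.730)
t=0.030: state=(1.701, -0.888)
continuing one RK4 step at a time; state shown every 20 steps (Δt=0.2):
t=0.200: state=(1.330, -3.415)
t=0.400: state=(0.425, -5.275)
t=0.600: state=(-0.578, -4.238)
t=0.800: state=(-1.138, -1.247)
t=1.000: state=(-1.080, 1.745)
t=1.200: state=(-0.506, 3.726)
t=1.400: state=(0.263, 3.542)
t=1.600: state=(0.779, 1.431)
t=1.800: state=(0.812, -1.054)
t=2.000: state=(0.412, -2.725)
t=2.200: state=(-0.163, -2.707)
t=2.400: state=(-0.566, -1.157)
t=2.600: state=(-0.600, 0.782)
t=2.800: state=(-0.298, 2.057)
t=3.000: state=(0.132, 2.010)
t=3.200: state=(0.428, 0.816)
t=3.400: state=(0.440, -0.660)
t=3.600: state=(0.202, -1.576)
t=3.720: state=(0.005, -1.637)

(theta, omega) = (0.005, -1.637)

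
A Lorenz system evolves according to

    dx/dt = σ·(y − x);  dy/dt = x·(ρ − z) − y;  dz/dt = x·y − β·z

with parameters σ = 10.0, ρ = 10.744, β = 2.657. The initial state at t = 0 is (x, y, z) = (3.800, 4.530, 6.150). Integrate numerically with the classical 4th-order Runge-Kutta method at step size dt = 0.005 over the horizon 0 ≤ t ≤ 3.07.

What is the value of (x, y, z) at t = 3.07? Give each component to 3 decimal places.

(x, y, z) = (5.053, 5.314, 9.192)

t=0.000: state=(3.800, 4.530, 6.150)
step 1 (dt=0.005): k1=(7.300, 12.927, 0.873), k2=(7.441, 12.970, 1.074), k3=(7.438, 12.970, 1.074), k4=(7.577, 13.013, 1.276); state += dt/6·(k1+2k2+2k3+k4)
t=0.005: state=(3.837, 4.595, 6.155)
t=0.010: state=(3.876, 4.660, 6.163)
t=0.015: state=(3.916, 4.726, 6.172)
continuing one RK4 step at a time; state shown every 20 steps (Δt=0.1):
t=0.100: state=(4.754, 5.876, 6.683)
t=0.200: state=(5.911, 7.016, 8.200)
t=0.300: state=(6.753, 7.224, 10.355)
t=0.400: state=(6.720, 6.185, 11.992)
t=0.500: state=(5.831, 4.712, 12.195)
t=0.600: state=(4.727, 3.735, 11.265)
t=0.700: state=(3.957, 3.427, 9.965)
t=0.800: state=(3.665, 3.600, 8.792)
t=0.900: state=(3.794, 4.102, 7.989)
t=1.000: state=(4.250, 4.836, 7.701)
t=1.100: state=(4.922, 5.651, 8.030)
t=1.200: state=(5.627, 6.259, 8.952)
t=1.300: state=(6.084, 6.322, 10.151)
t=1.400: state=(6.058, 5.772, 11.045)
t=1.500: state=(5.582, 4.972, 11.215)
t=1.600: state=(4.955, 4.362, 10.735)
t=1.700: state=(4.472, 4.120, 9.960)
t=1.800: state=(4.268, 4.212, 9.216)
t=1.900: state=(4.347, 4.550, 8.712)
t=2.000: state=(4.648, 5.030, 8.570)
t=2.100: state=(5.070, 5.509, 8.831)
t=2.200: state=(5.471, 5.806, 9.412)
t=2.300: state=(5.691, 5.778, 10.082)
t=2.400: state=(5.635, 5.446, 10.537)
t=2.500: state=(5.352, 5.002, 10.598)
t=2.600: state=(4.995, 4.659, 10.306)
t=2.700: state=(4.721, 4.522, 9.844)
t=2.800: state=(4.611, 4.593, 9.402)
t=2.900: state=(4.676, 4.818, 9.120)
t=3.000: state=(4.875, 5.116, 9.076)
t=3.070: state=(5.053, 5.314, 9.192)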